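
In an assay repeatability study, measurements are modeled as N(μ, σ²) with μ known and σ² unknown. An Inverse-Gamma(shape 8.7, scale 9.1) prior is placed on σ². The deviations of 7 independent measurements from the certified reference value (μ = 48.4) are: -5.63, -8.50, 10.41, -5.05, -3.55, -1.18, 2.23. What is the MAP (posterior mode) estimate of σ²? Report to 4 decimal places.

With known mean μ and an Inverse-Gamma(α, β) prior on σ², the Normal likelihood is conjugate: posterior is Inv-Gamma(α + n/2, β + Σ(xᵢ−μ)²/2).
Σ(xᵢ−μ)² = (-5.63)² + (-8.50)² + (10.41)² + (-5.05)² + (-3.55)² + (-1.18)² + (2.23)² = 256.7853.
Posterior: Inv-Gamma(8.7 + 7/2, 9.1 + 256.7853/2) = Inv-Gamma(12.20, 137.49265).
Mode = β/(α+1) = 137.49265/13.20 = 10.4161.

10.4161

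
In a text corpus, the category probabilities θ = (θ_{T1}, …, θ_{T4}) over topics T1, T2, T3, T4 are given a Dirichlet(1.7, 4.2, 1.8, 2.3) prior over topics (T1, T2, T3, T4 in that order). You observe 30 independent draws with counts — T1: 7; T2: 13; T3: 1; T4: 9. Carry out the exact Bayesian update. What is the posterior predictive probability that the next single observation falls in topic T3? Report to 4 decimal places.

0.0700

The Dirichlet prior is conjugate to the Multinomial likelihood: each posterior αⱼ = prior αⱼ + observed count nⱼ.
Posterior concentration: (8.7, 17.2, 2.8, 11.3), total = 40.0.
P(next = T3 | data) = α_{T3}/Σα = 0.0700.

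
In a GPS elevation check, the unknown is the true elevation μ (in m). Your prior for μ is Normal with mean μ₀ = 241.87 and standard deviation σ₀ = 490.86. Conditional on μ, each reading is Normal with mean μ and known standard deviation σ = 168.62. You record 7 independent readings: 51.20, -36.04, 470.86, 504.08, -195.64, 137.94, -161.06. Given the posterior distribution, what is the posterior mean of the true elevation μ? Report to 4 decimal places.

112.3745

For Normal data with known variance σ², a Normal(μ₀, σ₀²) prior on μ is conjugate. Posterior precision = 1/σ₀² + n/σ²; posterior mean is the precision-weighted average of μ₀ and x̄.
Σxᵢ = 51.20 + (-36.04) + 470.86 + 504.08 + (-195.64) + 137.94 + (-161.06) = 771.34, so n·x̄ = 771.34.
σ₀² = 490.86² = 240943.5396, σ² = 168.62² = 28432.7044; σ² + n·σ₀² = 28432.7044 + 7·240943.5396 = 1715037.4816.
Posterior mean = (μ₀/σ₀² + n·x̄/σ²)/(1/σ₀² + n/σ²) = (σ²·μ₀ + σ₀²·n·x̄)/(σ² + n·σ₀²) = (28432.7044·241.87 + 240943.5396·771.34)/1715037.4816 = 192726408.048292/1715037.4816 = 112.3745.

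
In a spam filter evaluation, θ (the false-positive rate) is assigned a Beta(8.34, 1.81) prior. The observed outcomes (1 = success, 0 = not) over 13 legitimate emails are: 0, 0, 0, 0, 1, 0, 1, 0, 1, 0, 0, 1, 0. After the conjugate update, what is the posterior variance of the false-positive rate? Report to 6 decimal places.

The Beta prior is conjugate to a Binomial/Bernoulli likelihood; the update adds successes to α and failures to β.
Posterior: Beta(α+k, β+n−k) = Beta(8.34+4, 1.81+9) = Beta(12.34, 10.81).
Var = αβ/((α+β)²(α+β+1)) = 12.34·10.81/(23.15²·24.15) = 0.010307.

0.010307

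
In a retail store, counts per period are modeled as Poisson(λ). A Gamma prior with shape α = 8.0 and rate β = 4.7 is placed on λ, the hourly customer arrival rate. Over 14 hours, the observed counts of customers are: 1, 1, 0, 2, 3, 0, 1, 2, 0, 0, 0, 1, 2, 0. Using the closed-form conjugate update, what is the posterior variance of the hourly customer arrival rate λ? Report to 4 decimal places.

0.0601

With a Gamma(shape α, rate β) prior, the Poisson likelihood is conjugate: the posterior is Gamma(α + ΣXᵢ, β + n).
Sum of counts S = 13 over n = 14 hours.
Posterior: Gamma(α+S, β+n) = Gamma(8.0+13, 4.7+14) = Gamma(21.0, 18.7).
Var = α/β² = 21.0/18.7² = 0.0601.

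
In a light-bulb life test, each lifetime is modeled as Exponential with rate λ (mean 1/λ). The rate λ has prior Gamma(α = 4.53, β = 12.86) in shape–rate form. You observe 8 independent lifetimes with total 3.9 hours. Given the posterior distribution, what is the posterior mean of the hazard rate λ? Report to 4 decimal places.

With a Gamma(shape α, rate β) prior on the exponential rate λ, the posterior after n observations with total T = Σxᵢ is Gamma(α+n, β+T).
Posterior: Gamma(4.53+8, 12.86+3.9) = Gamma(12.53, 16.76).
Posterior mean of λ = α/β = 12.53/16.76 = 0.7476.

0.7476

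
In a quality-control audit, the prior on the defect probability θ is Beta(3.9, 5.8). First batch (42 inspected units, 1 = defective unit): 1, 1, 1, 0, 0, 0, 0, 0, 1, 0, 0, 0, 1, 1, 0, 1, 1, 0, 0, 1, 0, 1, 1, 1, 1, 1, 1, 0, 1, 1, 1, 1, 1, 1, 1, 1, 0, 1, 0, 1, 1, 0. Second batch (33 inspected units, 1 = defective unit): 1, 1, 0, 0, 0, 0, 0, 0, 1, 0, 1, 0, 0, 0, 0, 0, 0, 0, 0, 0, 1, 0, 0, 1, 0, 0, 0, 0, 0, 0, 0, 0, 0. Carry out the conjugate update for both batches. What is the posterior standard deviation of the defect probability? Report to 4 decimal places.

0.0534

The Beta prior is conjugate to a Binomial/Bernoulli likelihood; the update adds successes to α and failures to β.
After batch 1: Beta(3.9+26, 5.8+16) = Beta(29.9, 21.8).
After batch 2: Beta(29.9+6, 21.8+27) = Beta(35.9, 48.8).
Var = αβ/((α+β)²(α+β+1)) = 35.9·48.8/(84.7²·85.7) = 0.00284949; SD = √0.00284949 = 0.0534.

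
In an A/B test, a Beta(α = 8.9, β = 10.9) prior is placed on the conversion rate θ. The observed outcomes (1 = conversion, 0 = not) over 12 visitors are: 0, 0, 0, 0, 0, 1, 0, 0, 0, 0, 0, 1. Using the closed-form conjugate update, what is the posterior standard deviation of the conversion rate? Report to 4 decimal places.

The Beta prior is conjugate to a Binomial/Bernoulli likelihood; the update adds successes to α and failures to β.
Posterior: Beta(α+k, β+n−k) = Beta(8.9+2, 10.9+10) = Beta(10.9, 20.9).
Var = αβ/((α+β)²(α+β+1)) = 10.9·20.9/(31.8²·32.8) = 0.00686823; SD = √0.00686823 = 0.0829.

0.0829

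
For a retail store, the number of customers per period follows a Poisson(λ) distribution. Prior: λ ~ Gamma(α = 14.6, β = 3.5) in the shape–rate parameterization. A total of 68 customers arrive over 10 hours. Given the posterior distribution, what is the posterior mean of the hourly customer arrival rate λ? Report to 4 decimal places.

6.1185

With a Gamma(shape α, rate β) prior, the Poisson likelihood is conjugate: the posterior is Gamma(α + ΣXᵢ, β + n).
Posterior: Gamma(α+S, β+n) = Gamma(14.6+68, 3.5+10) = Gamma(82.6, 13.5).
Posterior mean = α/β = 82.6/13.5 = 6.1185.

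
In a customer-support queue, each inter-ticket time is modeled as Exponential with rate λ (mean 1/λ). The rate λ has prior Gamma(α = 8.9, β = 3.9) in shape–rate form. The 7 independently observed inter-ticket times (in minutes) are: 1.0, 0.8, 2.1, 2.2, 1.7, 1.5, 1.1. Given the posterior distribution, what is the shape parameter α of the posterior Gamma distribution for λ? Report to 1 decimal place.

15.9

With a Gamma(shape α, rate β) prior on the exponential rate λ, the posterior after n observations with total T = Σxᵢ is Gamma(α+n, β+T).
Sum of observations T = 10.4 minutes; n = 7.
Posterior: Gamma(8.9+7, 3.9+10.4) = Gamma(15.9, 14.3).
Posterior α = 15.9.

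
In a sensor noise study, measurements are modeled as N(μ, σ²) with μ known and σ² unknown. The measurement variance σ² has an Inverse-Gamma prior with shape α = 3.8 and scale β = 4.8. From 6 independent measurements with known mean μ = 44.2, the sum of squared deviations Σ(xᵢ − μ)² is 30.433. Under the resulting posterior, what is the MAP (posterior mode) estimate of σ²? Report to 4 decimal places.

2.5662

With known mean μ and an Inverse-Gamma(α, β) prior on σ², the Normal likelihood is conjugate: posterior is Inv-Gamma(α + n/2, β + Σ(xᵢ−μ)²/2).
Posterior: Inv-Gamma(3.8 + 6/2, 4.8 + 30.433/2) = Inv-Gamma(6.80, 20.0165).
Mode = β/(α+1) = 20.0165/7.80 = 2.5662.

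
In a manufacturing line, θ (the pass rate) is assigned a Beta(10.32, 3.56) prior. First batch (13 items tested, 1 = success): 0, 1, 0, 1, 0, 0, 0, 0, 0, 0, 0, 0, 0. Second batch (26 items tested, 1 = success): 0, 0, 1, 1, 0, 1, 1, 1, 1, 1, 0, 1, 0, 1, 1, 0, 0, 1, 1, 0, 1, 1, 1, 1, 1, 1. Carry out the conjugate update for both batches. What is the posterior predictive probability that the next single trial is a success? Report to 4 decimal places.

The Beta prior is conjugate to a Binomial/Bernoulli likelihood; the update adds successes to α and failures to β.
After batch 1: Beta(10.32+2, 3.56+11) = Beta(12.32, 14.56).
After batch 2: Beta(12.32+18, 14.56+8) = Beta(30.32, 22.56).
For a single future Bernoulli trial, P(success | data) = α/(α+β) = 0.5734.

0.5734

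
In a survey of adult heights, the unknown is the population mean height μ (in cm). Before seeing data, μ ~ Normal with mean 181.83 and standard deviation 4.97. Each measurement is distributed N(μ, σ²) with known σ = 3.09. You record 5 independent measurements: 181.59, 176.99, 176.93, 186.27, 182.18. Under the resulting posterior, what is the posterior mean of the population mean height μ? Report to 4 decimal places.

180.8665

For Normal data with known variance σ², a Normal(μ₀, σ₀²) prior on μ is conjugate. Posterior precision = 1/σ₀² + n/σ²; posterior mean is the precision-weighted average of μ₀ and x̄.
Σxᵢ = 181.59 + 176.99 + 176.93 + 186.27 + 182.18 = 903.96, so n·x̄ = 903.96.
σ₀² = 4.97² = 24.7009, σ² = 3.09² = 9.5481; σ² + n·σ₀² = 9.5481 + 5·24.7009 = 133.0526.
Posterior mean = (μ₀/σ₀² + n·x̄/σ²)/(1/σ₀² + n/σ²) = (σ²·μ₀ + σ₀²·n·x̄)/(σ² + n·σ₀²) = (9.5481·181.83 + 24.7009·903.96)/133.0526 = 24064.756587/133.0526 = 180.8665.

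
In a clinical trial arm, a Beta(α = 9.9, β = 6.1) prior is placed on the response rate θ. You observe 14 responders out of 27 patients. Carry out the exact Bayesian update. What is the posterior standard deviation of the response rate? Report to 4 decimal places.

0.0749

The Beta prior is conjugate to a Binomial/Bernoulli likelihood; the update adds successes to α and failures to β.
Posterior: Beta(α+k, β+n−k) = Beta(9.9+14, 6.1+13) = Beta(23.9, 19.1).
Var = αβ/((α+β)²(α+β+1)) = 23.9·19.1/(43.0²·44.0) = 0.00561102; SD = √0.00561102 = 0.0749.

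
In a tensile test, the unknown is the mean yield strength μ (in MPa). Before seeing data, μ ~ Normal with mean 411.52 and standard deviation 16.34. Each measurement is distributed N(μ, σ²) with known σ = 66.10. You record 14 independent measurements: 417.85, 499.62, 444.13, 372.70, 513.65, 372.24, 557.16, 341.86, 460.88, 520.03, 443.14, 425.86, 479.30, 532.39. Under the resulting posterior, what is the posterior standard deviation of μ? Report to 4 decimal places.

11.9955

For Normal data with known variance σ², a Normal(μ₀, σ₀²) prior on μ is conjugate. Posterior precision = 1/σ₀² + n/σ²; posterior mean is the precision-weighted average of μ₀ and x̄.
σ₀² = 16.34² = 266.9956, σ² = 66.10² = 4369.21; σ² + n·σ₀² = 4369.21 + 14·266.9956 = 8107.1484.
Posterior precision = 1/σ₀² + n/σ² = 1/266.9956 + 14/4369.21 = (σ² + n·σ₀²)/(σ₀²σ²) = 8107.1484/(266.9956·4369.21); posterior variance σₙ² = σ₀²σ²/(σ² + n·σ₀²) = 266.9956·4369.21/8107.1484 = 143.892746.
Posterior SD = √σₙ² = √(266.9956·4369.21/8107.1484) = 11.9955.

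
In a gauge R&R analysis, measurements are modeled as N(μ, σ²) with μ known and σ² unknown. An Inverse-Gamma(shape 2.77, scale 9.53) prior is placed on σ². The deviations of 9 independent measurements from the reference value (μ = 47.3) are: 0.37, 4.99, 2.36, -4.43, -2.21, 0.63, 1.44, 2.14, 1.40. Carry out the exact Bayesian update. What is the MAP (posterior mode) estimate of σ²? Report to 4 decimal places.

5.0294

With known mean μ and an Inverse-Gamma(α, β) prior on σ², the Normal likelihood is conjugate: posterior is Inv-Gamma(α + n/2, β + Σ(xᵢ−μ)²/2).
Σ(xᵢ−μ)² = (0.37)² + (4.99)² + (2.36)² + (-4.43)² + (-2.21)² + (0.63)² + (1.44)² + (2.14)² + (1.40)² = 64.1257.
Posterior: Inv-Gamma(2.77 + 9/2, 9.53 + 64.1257/2) = Inv-Gamma(7.27, 41.59285).
Mode = β/(α+1) = 41.59285/8.27 = 5.0294.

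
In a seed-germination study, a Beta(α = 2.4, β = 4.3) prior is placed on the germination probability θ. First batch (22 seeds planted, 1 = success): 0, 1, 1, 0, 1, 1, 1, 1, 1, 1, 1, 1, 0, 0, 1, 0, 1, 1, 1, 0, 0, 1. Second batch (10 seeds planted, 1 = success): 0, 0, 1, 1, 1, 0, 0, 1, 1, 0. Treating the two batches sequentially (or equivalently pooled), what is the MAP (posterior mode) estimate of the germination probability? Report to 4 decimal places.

0.5831

The Beta prior is conjugate to a Binomial/Bernoulli likelihood; the update adds successes to α and failures to β.
After batch 1: Beta(2.4+15, 4.3+7) = Beta(17.4, 11.3).
After batch 2: Beta(17.4+5, 11.3+5) = Beta(22.4, 16.3).
Mode of Beta(a,b) for a,b>1 is (a−1)/(a+b−2) = 21.4/36.7 = 0.5831.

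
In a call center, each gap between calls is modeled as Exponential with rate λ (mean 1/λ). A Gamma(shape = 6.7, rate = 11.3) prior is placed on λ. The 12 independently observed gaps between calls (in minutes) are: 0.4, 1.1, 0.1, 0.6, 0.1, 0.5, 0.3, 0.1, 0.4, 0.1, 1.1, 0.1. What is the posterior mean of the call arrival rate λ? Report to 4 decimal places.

1.1543

With a Gamma(shape α, rate β) prior on the exponential rate λ, the posterior after n observations with total T = Σxᵢ is Gamma(α+n, β+T).
Sum of observations T = 4.9 minutes; n = 12.
Posterior: Gamma(6.7+12, 11.3+4.9) = Gamma(18.7, 16.2).
Posterior mean of λ = α/β = 18.7/16.2 = 1.1543.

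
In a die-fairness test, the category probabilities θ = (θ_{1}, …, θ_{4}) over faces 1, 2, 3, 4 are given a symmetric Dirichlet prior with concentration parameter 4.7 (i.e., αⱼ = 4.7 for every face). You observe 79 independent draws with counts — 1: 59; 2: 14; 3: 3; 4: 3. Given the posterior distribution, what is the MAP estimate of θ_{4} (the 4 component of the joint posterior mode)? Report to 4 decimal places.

The Dirichlet prior is conjugate to the Multinomial likelihood: each posterior αⱼ = prior αⱼ + observed count nⱼ.
Posterior concentration: (63.7, 18.7, 7.7, 7.7), total = 97.8.
Joint mode component: (α_{4}−1)/(Σα−K) = 6.7/93.8 = 0.0714.

0.0714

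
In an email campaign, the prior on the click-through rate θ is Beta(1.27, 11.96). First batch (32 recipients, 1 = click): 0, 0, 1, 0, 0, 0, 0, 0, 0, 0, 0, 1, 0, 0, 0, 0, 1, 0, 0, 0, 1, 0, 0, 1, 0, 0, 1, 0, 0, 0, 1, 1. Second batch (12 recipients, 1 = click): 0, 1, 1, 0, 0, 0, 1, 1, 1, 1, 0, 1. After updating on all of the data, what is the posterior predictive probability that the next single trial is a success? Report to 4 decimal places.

The Beta prior is conjugate to a Binomial/Bernoulli likelihood; the update adds successes to α and failures to β.
After batch 1: Beta(1.27+8, 11.96+24) = Beta(9.27, 35.96).
After batch 2: Beta(9.27+7, 35.96+5) = Beta(16.27, 40.96).
For a single future Bernoulli trial, P(success | data) = α/(α+β) = 0.2843.

0.2843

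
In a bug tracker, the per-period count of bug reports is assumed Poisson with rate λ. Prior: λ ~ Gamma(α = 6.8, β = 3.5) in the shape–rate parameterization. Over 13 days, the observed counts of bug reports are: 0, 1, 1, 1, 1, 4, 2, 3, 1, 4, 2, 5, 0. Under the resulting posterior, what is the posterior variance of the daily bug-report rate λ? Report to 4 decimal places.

With a Gamma(shape α, rate β) prior, the Poisson likelihood is conjugate: the posterior is Gamma(α + ΣXᵢ, β + n).
Sum of counts S = 25 over n = 13 days.
Posterior: Gamma(α+S, β+n) = Gamma(6.8+25, 3.5+13) = Gamma(31.8, 16.5).
Var = α/β² = 31.8/16.5² = 0.1168.

0.1168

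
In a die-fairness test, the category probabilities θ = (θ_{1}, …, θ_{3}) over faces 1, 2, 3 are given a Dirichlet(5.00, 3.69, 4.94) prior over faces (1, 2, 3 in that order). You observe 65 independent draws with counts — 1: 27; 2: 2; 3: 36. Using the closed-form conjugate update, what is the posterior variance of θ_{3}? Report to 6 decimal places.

0.003134

The Dirichlet prior is conjugate to the Multinomial likelihood: each posterior αⱼ = prior αⱼ + observed count nⱼ.
Posterior concentration: (32.00, 5.69, 40.94), total = 78.63.
Var[θ_j] = α_j(Σα−α_j)/((Σα)²(Σα+1)) = 40.94·37.69/(78.63²·79.63) = 0.003134.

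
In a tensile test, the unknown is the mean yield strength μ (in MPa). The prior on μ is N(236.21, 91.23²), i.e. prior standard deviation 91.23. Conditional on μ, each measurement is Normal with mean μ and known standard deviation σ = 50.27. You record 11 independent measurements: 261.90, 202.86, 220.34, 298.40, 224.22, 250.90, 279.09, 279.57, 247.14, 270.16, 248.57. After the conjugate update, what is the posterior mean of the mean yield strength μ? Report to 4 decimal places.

For Normal data with known variance σ², a Normal(μ₀, σ₀²) prior on μ is conjugate. Posterior precision = 1/σ₀² + n/σ²; posterior mean is the precision-weighted average of μ₀ and x̄.
Σxᵢ = 261.90 + 202.86 + 220.34 + 298.40 + 224.22 + 250.90 + 279.09 + 279.57 + 247.14 + 270.16 + 248.57 = 2783.15, so n·x̄ = 2783.15.
σ₀² = 91.23² = 8322.9129, σ² = 50.27² = 2527.0729; σ² + n·σ₀² = 2527.0729 + 11·8322.9129 = 94079.1148.
Posterior mean = (μ₀/σ₀² + n·x̄/σ²)/(1/σ₀² + n/σ²) = (σ²·μ₀ + σ₀²·n·x̄)/(σ² + n·σ₀²) = (2527.0729·236.21 + 8322.9129·2783.15)/94079.1148 = 23760834.927344/94079.1148 = 252.5623.

252.5623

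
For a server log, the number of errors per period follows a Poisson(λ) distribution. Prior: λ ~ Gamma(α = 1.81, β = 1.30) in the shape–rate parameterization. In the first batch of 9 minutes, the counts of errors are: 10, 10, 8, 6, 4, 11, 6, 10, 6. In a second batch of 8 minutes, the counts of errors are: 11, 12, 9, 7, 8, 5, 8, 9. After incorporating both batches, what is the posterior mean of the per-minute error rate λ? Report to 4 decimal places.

7.7492

With a Gamma(shape α, rate β) prior, the Poisson likelihood is conjugate: the posterior is Gamma(α + ΣXᵢ, β + n).
Batch 1: sum of counts S = 71 over n = 9 minutes.
After batch 1: Gamma(α+S, β+n) = Gamma(1.81+71, 1.30+9) = Gamma(72.81, 10.30).
Batch 2: sum of counts S = 69 over n = 8 minutes.
After batch 2: Gamma(α+S, β+n) = Gamma(72.81+69, 10.30+8) = Gamma(141.81, 18.30).
Posterior mean = α/β = 141.81/18.30 = 7.7492.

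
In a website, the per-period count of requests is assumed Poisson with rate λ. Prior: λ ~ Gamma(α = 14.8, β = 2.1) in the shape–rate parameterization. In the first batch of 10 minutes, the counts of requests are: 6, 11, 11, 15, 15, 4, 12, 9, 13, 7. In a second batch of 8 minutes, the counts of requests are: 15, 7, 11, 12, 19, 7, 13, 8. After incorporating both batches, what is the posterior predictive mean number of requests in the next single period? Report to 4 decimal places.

10.4378

With a Gamma(shape α, rate β) prior, the Poisson likelihood is conjugate: the posterior is Gamma(α + ΣXᵢ, β + n).
Batch 1: sum of counts S = 103 over n = 10 minutes.
After batch 1: Gamma(α+S, β+n) = Gamma(14.8+103, 2.1+10) = Gamma(117.8, 12.1).
Batch 2: sum of counts S = 92 over n = 8 minutes.
After batch 2: Gamma(α+S, β+n) = Gamma(117.8+92, 12.1+8) = Gamma(209.8, 20.1).
The predictive distribution for one future period is NegBinom with mean α/β = 10.4378.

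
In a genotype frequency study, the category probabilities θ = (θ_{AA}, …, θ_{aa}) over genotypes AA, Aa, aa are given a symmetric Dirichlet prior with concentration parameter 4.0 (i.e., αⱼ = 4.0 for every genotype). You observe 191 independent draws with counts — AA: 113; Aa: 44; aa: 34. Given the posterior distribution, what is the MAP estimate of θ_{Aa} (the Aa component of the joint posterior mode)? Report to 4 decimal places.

The Dirichlet prior is conjugate to the Multinomial likelihood: each posterior αⱼ = prior αⱼ + observed count nⱼ.
Posterior concentration: (117.0, 48.0, 38.0), total = 203.0.
Joint mode component: (α_{Aa}−1)/(Σα−K) = 47.0/200.0 = 0.2350.

0.2350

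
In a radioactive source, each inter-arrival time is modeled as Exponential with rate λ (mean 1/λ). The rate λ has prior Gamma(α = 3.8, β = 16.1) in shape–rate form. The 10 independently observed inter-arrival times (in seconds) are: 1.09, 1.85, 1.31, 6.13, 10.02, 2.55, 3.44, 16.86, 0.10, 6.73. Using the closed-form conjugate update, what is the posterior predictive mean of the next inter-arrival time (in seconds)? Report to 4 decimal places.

5.1703

With a Gamma(shape α, rate β) prior on the exponential rate λ, the posterior after n observations with total T = Σxᵢ is Gamma(α+n, β+T).
Sum of observations T = 50.08 seconds; n = 10.
Posterior: Gamma(3.8+10, 16.1+50.08) = Gamma(13.8, 66.18).
The predictive distribution for the next observation is Lomax; its mean is β/(α−1) = 66.18/12.8 = 5.1703.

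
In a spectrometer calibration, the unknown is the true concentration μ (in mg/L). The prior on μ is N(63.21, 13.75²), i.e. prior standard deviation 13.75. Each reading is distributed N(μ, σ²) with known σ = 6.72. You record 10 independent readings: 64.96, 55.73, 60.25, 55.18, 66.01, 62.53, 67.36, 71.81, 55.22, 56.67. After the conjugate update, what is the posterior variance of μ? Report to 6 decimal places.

4.410493

For Normal data with known variance σ², a Normal(μ₀, σ₀²) prior on μ is conjugate. Posterior precision = 1/σ₀² + n/σ²; posterior mean is the precision-weighted average of μ₀ and x̄.
σ₀² = 13.75² = 189.0625, σ² = 6.72² = 45.1584; σ² + n·σ₀² = 45.1584 + 10·189.0625 = 1935.7834.
Posterior precision = 1/σ₀² + n/σ² = 1/189.0625 + 10/45.1584 = (σ² + n·σ₀²)/(σ₀²σ²) = 1935.7834/(189.0625·45.1584); posterior variance σₙ² = σ₀²σ²/(σ² + n·σ₀²) = 189.0625·45.1584/1935.7834 = 4.410493.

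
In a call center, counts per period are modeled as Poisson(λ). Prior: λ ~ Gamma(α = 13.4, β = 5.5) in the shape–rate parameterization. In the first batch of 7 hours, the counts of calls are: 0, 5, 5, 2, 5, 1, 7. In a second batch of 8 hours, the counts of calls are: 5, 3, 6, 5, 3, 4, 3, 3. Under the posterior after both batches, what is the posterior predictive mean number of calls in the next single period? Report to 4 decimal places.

3.4341

With a Gamma(shape α, rate β) prior, the Poisson likelihood is conjugate: the posterior is Gamma(α + ΣXᵢ, β + n).
Batch 1: sum of counts S = 25 over n = 7 hours.
After batch 1: Gamma(α+S, β+n) = Gamma(13.4+25, 5.5+7) = Gamma(38.4, 12.5).
Batch 2: sum of counts S = 32 over n = 8 hours.
After batch 2: Gamma(α+S, β+n) = Gamma(38.4+32, 12.5+8) = Gamma(70.4, 20.5).
The predictive distribution for one future period is NegBinom with mean α/β = 3.4341.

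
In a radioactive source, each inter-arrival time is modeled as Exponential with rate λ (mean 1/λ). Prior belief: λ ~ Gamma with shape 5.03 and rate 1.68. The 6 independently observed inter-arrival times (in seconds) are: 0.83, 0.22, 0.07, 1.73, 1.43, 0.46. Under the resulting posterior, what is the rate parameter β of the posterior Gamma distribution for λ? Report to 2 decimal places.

With a Gamma(shape α, rate β) prior on the exponential rate λ, the posterior after n observations with total T = Σxᵢ is Gamma(α+n, β+T).
Sum of observations T = 4.74 seconds; n = 6.
Posterior: Gamma(5.03+6, 1.68+4.74) = Gamma(11.03, 6.42).
Posterior β = 6.42.

6.42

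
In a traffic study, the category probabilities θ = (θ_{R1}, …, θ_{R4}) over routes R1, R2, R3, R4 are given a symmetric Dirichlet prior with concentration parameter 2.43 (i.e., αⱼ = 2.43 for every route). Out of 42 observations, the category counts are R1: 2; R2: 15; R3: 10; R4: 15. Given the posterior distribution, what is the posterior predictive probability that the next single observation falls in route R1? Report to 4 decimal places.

The Dirichlet prior is conjugate to the Multinomial likelihood: each posterior αⱼ = prior αⱼ + observed count nⱼ.
Posterior concentration: (4.43, 17.43, 12.43, 17.43), total = 51.72.
P(next = R1 | data) = α_{R1}/Σα = 0.0857.

0.0857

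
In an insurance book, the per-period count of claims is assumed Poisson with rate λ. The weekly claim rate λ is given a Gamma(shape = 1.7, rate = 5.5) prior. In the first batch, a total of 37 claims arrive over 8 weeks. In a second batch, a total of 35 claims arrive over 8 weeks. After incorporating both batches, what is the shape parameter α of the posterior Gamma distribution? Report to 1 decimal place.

73.7

With a Gamma(shape α, rate β) prior, the Poisson likelihood is conjugate: the posterior is Gamma(α + ΣXᵢ, β + n).
After batch 1: Gamma(α+S, β+n) = Gamma(1.7+37, 5.5+8) = Gamma(38.7, 13.5).
After batch 2: Gamma(α+S, β+n) = Gamma(38.7+35, 13.5+8) = Gamma(73.7, 21.5).
Posterior α = 73.7.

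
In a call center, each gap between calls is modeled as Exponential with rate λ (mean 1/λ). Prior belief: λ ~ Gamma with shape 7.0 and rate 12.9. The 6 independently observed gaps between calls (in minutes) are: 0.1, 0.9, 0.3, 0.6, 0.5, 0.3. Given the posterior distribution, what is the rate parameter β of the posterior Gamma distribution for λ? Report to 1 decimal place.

With a Gamma(shape α, rate β) prior on the exponential rate λ, the posterior after n observations with total T = Σxᵢ is Gamma(α+n, β+T).
Sum of observations T = 2.7 minutes; n = 6.
Posterior: Gamma(7.0+6, 12.9+2.7) = Gamma(13.0, 15.6).
Posterior β = 15.6.

15.6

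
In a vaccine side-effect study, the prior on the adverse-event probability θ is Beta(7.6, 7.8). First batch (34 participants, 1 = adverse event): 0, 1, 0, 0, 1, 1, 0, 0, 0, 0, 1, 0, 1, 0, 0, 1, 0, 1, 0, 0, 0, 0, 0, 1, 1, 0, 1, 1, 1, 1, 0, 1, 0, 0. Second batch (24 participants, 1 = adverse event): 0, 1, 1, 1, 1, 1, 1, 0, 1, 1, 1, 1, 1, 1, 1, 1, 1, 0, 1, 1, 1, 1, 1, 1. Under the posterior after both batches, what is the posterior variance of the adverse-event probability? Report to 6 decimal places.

The Beta prior is conjugate to a Binomial/Bernoulli likelihood; the update adds successes to α and failures to β.
After batch 1: Beta(7.6+14, 7.8+20) = Beta(21.6, 27.8).
After batch 2: Beta(21.6+21, 27.8+3) = Beta(42.6, 30.8).
Var = αβ/((α+β)²(α+β+1)) = 42.6·30.8/(73.4²·74.4) = 0.003273.

0.003273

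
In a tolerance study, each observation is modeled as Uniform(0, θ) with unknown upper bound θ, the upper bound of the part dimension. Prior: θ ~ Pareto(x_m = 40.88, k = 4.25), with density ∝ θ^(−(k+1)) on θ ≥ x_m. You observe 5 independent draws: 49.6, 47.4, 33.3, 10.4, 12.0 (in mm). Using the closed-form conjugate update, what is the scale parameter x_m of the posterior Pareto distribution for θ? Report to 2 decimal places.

A Pareto(scale x_m, shape k) prior on the upper bound θ of Uniform(0, θ) is conjugate: posterior is Pareto(max(x_m, max xᵢ), k + n).
Sample maximum = 49.6; prior scale x_m = 40.88 → posterior scale = max = 49.60.
Posterior shape = 4.25 + 5 = 9.25.
Posterior scale x_m = 49.60.

49.60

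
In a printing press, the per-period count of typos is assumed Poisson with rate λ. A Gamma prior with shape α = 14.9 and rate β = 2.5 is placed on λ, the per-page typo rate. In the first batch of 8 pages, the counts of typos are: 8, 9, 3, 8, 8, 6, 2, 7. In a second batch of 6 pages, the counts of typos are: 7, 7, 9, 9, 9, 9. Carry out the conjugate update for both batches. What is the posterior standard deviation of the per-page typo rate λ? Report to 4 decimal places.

0.6525

With a Gamma(shape α, rate β) prior, the Poisson likelihood is conjugate: the posterior is Gamma(α + ΣXᵢ, β + n).
Batch 1: sum of counts S = 51 over n = 8 pages.
After batch 1: Gamma(α+S, β+n) = Gamma(14.9+51, 2.5+8) = Gamma(65.9, 10.5).
Batch 2: sum of counts S = 50 over n = 6 pages.
After batch 2: Gamma(α+S, β+n) = Gamma(65.9+50, 10.5+6) = Gamma(115.9, 16.5).
SD = √α/β = √115.9/16.5 = 0.6525.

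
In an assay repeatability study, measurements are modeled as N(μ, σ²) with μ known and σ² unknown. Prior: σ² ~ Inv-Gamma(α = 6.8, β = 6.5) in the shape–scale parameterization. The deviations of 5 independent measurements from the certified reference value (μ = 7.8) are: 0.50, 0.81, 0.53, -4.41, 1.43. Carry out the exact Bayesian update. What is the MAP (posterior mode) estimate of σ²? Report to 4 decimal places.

1.7320

With known mean μ and an Inverse-Gamma(α, β) prior on σ², the Normal likelihood is conjugate: posterior is Inv-Gamma(α + n/2, β + Σ(xᵢ−μ)²/2).
Σ(xᵢ−μ)² = (0.50)² + (0.81)² + (0.53)² + (-4.41)² + (1.43)² = 22.6800.
Posterior: Inv-Gamma(6.8 + 5/2, 6.5 + 22.6800/2) = Inv-Gamma(9.30, 17.84000).
Mode = β/(α+1) = 17.84000/10.30 = 1.7320.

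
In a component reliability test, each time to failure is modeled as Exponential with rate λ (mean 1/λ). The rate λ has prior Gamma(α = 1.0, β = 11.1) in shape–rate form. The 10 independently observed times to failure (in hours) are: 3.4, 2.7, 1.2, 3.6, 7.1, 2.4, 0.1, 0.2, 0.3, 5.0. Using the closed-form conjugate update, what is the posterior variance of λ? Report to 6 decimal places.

With a Gamma(shape α, rate β) prior on the exponential rate λ, the posterior after n observations with total T = Σxᵢ is Gamma(α+n, β+T).
Sum of observations T = 26.0 hours; n = 10.
Posterior: Gamma(1.0+10, 11.1+26.0) = Gamma(11.0, 37.1).
Var = α/β² = 0.007992.

0.007992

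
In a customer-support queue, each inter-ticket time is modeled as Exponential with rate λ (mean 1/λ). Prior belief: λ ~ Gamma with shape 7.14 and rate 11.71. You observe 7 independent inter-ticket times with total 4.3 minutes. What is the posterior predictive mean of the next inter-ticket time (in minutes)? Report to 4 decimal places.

1.2184

With a Gamma(shape α, rate β) prior on the exponential rate λ, the posterior after n observations with total T = Σxᵢ is Gamma(α+n, β+T).
Posterior: Gamma(7.14+7, 11.71+4.3) = Gamma(14.14, 16.01).
The predictive distribution for the next observation is Lomax; its mean is β/(α−1) = 16.01/13.14 = 1.2184.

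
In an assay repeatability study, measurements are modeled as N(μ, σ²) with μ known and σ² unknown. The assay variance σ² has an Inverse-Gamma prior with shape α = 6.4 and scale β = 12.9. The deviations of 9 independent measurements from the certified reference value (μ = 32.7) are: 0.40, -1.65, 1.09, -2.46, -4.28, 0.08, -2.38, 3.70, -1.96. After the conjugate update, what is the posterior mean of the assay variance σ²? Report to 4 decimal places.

With known mean μ and an Inverse-Gamma(α, β) prior on σ², the Normal likelihood is conjugate: posterior is Inv-Gamma(α + n/2, β + Σ(xᵢ−μ)²/2).
Σ(xᵢ−μ)² = (0.40)² + (-1.65)² + (1.09)² + (-2.46)² + (-4.28)² + (0.08)² + (-2.38)² + (3.70)² + (-1.96)² = 51.6430.
Posterior: Inv-Gamma(6.4 + 9/2, 12.9 + 51.6430/2) = Inv-Gamma(10.90, 38.72150).
E[σ²|data] = β/(α−1) = 38.72150/9.90 = 3.9113.

3.9113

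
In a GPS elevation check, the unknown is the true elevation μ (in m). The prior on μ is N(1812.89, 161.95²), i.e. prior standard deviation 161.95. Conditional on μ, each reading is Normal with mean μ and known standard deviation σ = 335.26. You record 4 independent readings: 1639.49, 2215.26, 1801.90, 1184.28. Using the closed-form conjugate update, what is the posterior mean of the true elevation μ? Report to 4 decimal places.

For Normal data with known variance σ², a Normal(μ₀, σ₀²) prior on μ is conjugate. Posterior precision = 1/σ₀² + n/σ²; posterior mean is the precision-weighted average of μ₀ and x̄.
Σxᵢ = 1639.49 + 2215.26 + 1801.90 + 1184.28 = 6840.93, so n·x̄ = 6840.93.
σ₀² = 161.95² = 26227.8025, σ² = 335.26² = 112399.2676; σ² + n·σ₀² = 112399.2676 + 4·26227.8025 = 217310.4776.
Posterior mean = (μ₀/σ₀² + n·x̄/σ²)/(1/σ₀² + n/σ²) = (σ²·μ₀ + σ₀²·n·x̄)/(σ² + n·σ₀²) = (112399.2676·1812.89 + 26227.8025·6840.93)/217310.4776 = 383190069.195689/217310.4776 = 1763.3299.

1763.3299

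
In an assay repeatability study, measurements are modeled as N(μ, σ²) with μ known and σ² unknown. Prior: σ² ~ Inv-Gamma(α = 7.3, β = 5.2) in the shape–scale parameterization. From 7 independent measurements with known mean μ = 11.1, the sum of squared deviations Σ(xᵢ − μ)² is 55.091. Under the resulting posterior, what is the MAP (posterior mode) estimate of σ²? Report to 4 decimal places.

2.7750

With known mean μ and an Inverse-Gamma(α, β) prior on σ², the Normal likelihood is conjugate: posterior is Inv-Gamma(α + n/2, β + Σ(xᵢ−μ)²/2).
Posterior: Inv-Gamma(7.3 + 7/2, 5.2 + 55.091/2) = Inv-Gamma(10.80, 32.7455).
Mode = β/(α+1) = 32.7455/11.80 = 2.7750.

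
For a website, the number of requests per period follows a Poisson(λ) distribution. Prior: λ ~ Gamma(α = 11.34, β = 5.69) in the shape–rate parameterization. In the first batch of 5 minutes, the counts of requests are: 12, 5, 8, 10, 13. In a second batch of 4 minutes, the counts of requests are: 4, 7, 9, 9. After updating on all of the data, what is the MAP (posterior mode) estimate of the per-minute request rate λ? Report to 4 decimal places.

With a Gamma(shape α, rate β) prior, the Poisson likelihood is conjugate: the posterior is Gamma(α + ΣXᵢ, β + n).
Batch 1: sum of counts S = 48 over n = 5 minutes.
After batch 1: Gamma(α+S, β+n) = Gamma(11.34+48, 5.69+5) = Gamma(59.34, 10.69).
Batch 2: sum of counts S = 29 over n = 4 minutes.
After batch 2: Gamma(α+S, β+n) = Gamma(59.34+29, 10.69+4) = Gamma(88.34, 14.69).
Mode of Gamma(α,β) for α≥1 is (α−1)/β = 87.34/14.69 = 5.9455.

5.9455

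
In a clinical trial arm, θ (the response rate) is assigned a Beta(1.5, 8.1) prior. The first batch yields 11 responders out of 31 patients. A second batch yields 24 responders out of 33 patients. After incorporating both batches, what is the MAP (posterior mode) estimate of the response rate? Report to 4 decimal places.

The Beta prior is conjugate to a Binomial/Bernoulli likelihood; the update adds successes to α and failures to β.
After batch 1: Beta(1.5+11, 8.1+20) = Beta(12.5, 28.1).
After batch 2: Beta(12.5+24, 28.1+9) = Beta(36.5, 37.1).
Mode of Beta(a,b) for a,b>1 is (a−1)/(a+b−2) = 35.5/71.6 = 0.4958.

0.4958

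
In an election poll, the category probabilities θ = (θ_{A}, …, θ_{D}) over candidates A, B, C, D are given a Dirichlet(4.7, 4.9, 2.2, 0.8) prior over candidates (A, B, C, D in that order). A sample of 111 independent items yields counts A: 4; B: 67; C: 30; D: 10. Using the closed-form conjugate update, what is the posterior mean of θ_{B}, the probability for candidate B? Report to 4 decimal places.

0.5817

The Dirichlet prior is conjugate to the Multinomial likelihood: each posterior αⱼ = prior αⱼ + observed count nⱼ.
Posterior concentration: (8.7, 71.9, 32.2, 10.8), total = 123.6.
E[θ_{B}|data] = α_{B}/Σα = 71.9/123.6 = 0.5817.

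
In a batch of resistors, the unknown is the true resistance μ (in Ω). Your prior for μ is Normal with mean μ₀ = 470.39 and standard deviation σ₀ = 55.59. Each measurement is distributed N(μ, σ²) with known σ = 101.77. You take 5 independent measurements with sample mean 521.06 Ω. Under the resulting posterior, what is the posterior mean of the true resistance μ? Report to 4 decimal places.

For Normal data with known variance σ², a Normal(μ₀, σ₀²) prior on μ is conjugate. Posterior precision = 1/σ₀² + n/σ²; posterior mean is the precision-weighted average of μ₀ and x̄.
n·x̄ = 5·521.06 = 2605.3.
σ₀² = 55.59² = 3090.2481, σ² = 101.77² = 10357.1329; σ² + n·σ₀² = 10357.1329 + 5·3090.2481 = 25808.3734.
Posterior mean = (μ₀/σ₀² + n·x̄/σ²)/(1/σ₀² + n/σ²) = (σ²·μ₀ + σ₀²·n·x̄)/(σ² + n·σ₀²) = (10357.1329·470.39 + 3090.2481·2605.3)/25808.3734 = 12922915.119761/25808.3734 = 500.7257.

500.7257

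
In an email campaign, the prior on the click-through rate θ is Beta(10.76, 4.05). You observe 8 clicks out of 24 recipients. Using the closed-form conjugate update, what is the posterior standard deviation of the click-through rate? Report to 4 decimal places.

0.0792

The Beta prior is conjugate to a Binomial/Bernoulli likelihood; the update adds successes to α and failures to β.
Posterior: Beta(α+k, β+n−k) = Beta(10.76+8, 4.05+16) = Beta(18.76, 20.05).
Var = αβ/((α+β)²(α+β+1)) = 18.76·20.05/(38.81²·39.81) = 0.00627289; SD = √0.00627289 = 0.0792.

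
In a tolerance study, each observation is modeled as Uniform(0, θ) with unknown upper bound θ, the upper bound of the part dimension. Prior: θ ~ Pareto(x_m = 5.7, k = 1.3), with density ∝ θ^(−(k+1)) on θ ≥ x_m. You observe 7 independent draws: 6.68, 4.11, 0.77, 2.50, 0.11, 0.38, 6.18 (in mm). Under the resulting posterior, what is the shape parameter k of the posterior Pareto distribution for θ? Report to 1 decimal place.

A Pareto(scale x_m, shape k) prior on the upper bound θ of Uniform(0, θ) is conjugate: posterior is Pareto(max(x_m, max xᵢ), k + n).
Sample maximum = 6.68; prior scale x_m = 5.7 → posterior scale = max = 6.68.
Posterior shape = 1.3 + 7 = 8.3.
Posterior shape k = 8.3.

8.3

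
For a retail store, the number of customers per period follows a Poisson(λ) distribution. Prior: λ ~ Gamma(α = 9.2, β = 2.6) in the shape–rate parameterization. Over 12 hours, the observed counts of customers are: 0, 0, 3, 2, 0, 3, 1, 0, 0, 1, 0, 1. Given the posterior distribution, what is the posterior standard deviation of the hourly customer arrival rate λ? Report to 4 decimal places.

0.3078

With a Gamma(shape α, rate β) prior, the Poisson likelihood is conjugate: the posterior is Gamma(α + ΣXᵢ, β + n).
Sum of counts S = 11 over n = 12 hours.
Posterior: Gamma(α+S, β+n) = Gamma(9.2+11, 2.6+12) = Gamma(20.2, 14.6).
SD = √α/β = √20.2/14.6 = 0.3078.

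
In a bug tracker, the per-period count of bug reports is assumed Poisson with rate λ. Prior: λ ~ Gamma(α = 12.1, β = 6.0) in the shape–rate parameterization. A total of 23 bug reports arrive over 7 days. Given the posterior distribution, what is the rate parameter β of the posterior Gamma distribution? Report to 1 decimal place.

13.0

With a Gamma(shape α, rate β) prior, the Poisson likelihood is conjugate: the posterior is Gamma(α + ΣXᵢ, β + n).
Posterior: Gamma(α+S, β+n) = Gamma(12.1+23, 6.0+7) = Gamma(35.1, 13.0).
Posterior β = 13.0.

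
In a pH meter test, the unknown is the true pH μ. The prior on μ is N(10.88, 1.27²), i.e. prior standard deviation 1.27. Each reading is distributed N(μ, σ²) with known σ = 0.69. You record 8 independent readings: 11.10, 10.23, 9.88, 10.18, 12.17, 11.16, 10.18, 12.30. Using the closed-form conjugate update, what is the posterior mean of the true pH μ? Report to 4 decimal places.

For Normal data with known variance σ², a Normal(μ₀, σ₀²) prior on μ is conjugate. Posterior precision = 1/σ₀² + n/σ²; posterior mean is the precision-weighted average of μ₀ and x̄.
Σxᵢ = 11.10 + 10.23 + 9.88 + 10.18 + 12.17 + 11.16 + 10.18 + 12.30 = 87.2, so n·x̄ = 87.2.
σ₀² = 1.27² = 1.6129, σ² = 0.69² = 0.4761; σ² + n·σ₀² = 0.4761 + 8·1.6129 = 13.3793.
Posterior mean = (μ₀/σ₀² + n·x̄/σ²)/(1/σ₀² + n/σ²) = (σ²·μ₀ + σ₀²·n·x̄)/(σ² + n·σ₀²) = (0.4761·10.88 + 1.6129·87.2)/13.3793 = 145.824848/13.3793 = 10.8993.

10.8993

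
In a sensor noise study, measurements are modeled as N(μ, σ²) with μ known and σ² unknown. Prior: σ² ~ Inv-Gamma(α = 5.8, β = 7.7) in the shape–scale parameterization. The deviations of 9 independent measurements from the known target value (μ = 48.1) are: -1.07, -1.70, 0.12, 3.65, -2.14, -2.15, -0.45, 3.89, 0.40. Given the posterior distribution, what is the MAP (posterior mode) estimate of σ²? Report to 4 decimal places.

2.5429

With known mean μ and an Inverse-Gamma(α, β) prior on σ², the Normal likelihood is conjugate: posterior is Inv-Gamma(α + n/2, β + Σ(xᵢ−μ)²/2).
Σ(xᵢ−μ)² = (-1.07)² + (-1.70)² + (0.12)² + (3.65)² + (-2.14)² + (-2.15)² + (-0.45)² + (3.89)² + (0.40)² = 42.0685.
Posterior: Inv-Gamma(5.8 + 9/2, 7.7 + 42.0685/2) = Inv-Gamma(10.30, 28.73425).
Mode = β/(α+1) = 28.73425/11.30 = 2.5429.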